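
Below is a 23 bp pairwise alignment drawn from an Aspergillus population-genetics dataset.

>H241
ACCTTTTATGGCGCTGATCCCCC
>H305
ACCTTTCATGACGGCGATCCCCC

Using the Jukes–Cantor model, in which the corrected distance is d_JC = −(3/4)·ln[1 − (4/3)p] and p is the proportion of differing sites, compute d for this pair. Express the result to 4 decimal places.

Mismatches occur at site 7 (T↔C), site 11 (G↔A), site 14 (C↔G), site 15 (T↔C).
p = 4/23 = 0.173913.
d = −0.75 · ln(1 − (4/3)·0.173913) = −0.75 · ln(0.768116) = −0.75 · (-0.263815) = 0.1979.

0.1979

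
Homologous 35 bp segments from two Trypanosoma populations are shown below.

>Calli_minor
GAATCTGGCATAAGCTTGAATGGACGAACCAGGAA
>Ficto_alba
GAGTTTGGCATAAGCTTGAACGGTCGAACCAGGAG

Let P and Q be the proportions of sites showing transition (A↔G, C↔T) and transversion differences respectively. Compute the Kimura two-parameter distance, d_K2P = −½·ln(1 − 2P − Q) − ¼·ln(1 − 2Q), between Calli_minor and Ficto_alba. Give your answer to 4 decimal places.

The sequences differ at positions 3 (A/G, transition), 5 (C/T, transition), 21 (T/C, transition), 24 (A/T, transversion), 35 (A/G, transition).
Of the 5 differences, 4 transitions and 1 transversion over 35 sites: P = 4/35 = 0.114286, Q = 1/35 = 0.028571.
d = −0.5·ln(0.742857) − 0.25·ln(0.942858) = −0.5·(-0.297252) − 0.25·(-0.058840) = 0.1633.

0.1633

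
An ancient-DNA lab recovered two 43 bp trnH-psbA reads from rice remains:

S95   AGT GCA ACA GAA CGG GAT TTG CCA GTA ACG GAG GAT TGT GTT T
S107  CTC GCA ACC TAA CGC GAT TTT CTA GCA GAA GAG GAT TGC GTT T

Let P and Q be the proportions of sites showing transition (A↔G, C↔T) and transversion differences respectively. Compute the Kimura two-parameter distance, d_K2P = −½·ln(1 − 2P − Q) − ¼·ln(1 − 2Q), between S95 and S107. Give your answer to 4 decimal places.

0.3900

Differing sites — 1:A/C (Tv); 2:G/T (Tv); 3:T/C (Ti); 9:A/C (Tv); 10:G/T (Tv); 15:G/C (Tv); 21:G/T (Tv); 23:C/T (Ti); 26:T/C (Ti); 28:A/G (Ti); 29:C/A (Tv); 30:G/A (Ti); 39:T/C (Ti).
Of the 13 differences, 6 transitions and 7 transversions over 43 sites: P = 6/43 = 0.139535, Q = 7/43 = 0.162791.
d = −0.5·ln(0.558139) − 0.25·ln(0.674418) = −0.5·(-0.583147) − 0.25·(-0.393905) = 0.3900.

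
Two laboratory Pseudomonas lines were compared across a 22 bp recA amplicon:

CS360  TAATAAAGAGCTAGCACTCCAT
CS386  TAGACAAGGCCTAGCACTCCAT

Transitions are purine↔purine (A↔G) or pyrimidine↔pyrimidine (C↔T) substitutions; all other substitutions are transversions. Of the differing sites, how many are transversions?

3

The sequences differ at positions 3 (A/G, transition), 4 (T/A, transversion), 5 (A/C, transversion), 9 (A/G, transition), 10 (G/C, transversion).
Of the 5 differences, 2 transitions and 3 transversions, so the answer is 3.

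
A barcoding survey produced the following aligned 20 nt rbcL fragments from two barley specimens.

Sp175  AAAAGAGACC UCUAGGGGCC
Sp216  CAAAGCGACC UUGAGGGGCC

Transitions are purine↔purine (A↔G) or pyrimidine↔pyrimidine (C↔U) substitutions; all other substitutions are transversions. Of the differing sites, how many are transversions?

3

Mismatches occur at site 1 (A/C, transversion), site 6 (A/C, transversion), site 12 (C/U, transition), site 13 (U/G, transversion).
Of the 4 differences, 1 transition and 3 transversions, so the answer is 3.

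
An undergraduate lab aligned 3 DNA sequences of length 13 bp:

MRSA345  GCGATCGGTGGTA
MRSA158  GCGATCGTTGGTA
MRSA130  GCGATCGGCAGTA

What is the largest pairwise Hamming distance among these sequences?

3

Pairwise Hamming distances:
  MRSA345 vs MRSA158: 1
  MRSA345 vs MRSA130: 2
  MRSA158 vs MRSA130: 3
The largest is 3, between MRSA158 and MRSA130.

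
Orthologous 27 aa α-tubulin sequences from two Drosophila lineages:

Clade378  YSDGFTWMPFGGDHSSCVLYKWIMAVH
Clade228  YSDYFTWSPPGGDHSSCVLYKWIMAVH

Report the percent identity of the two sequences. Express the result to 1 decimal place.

88.9%

Mismatches occur at site 4 (G→Y), site 8 (M→S), site 10 (F→P).
24 of the 27 sites match, so the percent identity is 24/27 × 100 = 88.9%.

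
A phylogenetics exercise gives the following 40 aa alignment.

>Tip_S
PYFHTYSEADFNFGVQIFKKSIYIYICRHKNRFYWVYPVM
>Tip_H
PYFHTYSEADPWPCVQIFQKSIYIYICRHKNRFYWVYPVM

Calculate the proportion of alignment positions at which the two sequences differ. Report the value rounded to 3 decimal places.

0.125

Mismatches occur at site 11 (F↔P), site 12 (N↔W), site 13 (F↔P), site 14 (G↔C), site 19 (K↔Q).
There are 5 differences over 40 sites, so p = 5/40 = 0.125.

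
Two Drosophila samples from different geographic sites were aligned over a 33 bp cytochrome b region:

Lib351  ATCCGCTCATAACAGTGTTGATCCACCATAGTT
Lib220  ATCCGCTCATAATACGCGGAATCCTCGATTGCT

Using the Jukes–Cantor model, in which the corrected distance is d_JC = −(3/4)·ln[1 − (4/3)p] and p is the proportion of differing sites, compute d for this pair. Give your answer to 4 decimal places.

The sequences differ at positions 13 (C/T), 15 (G/C), 16 (T/G), 17 (G/C), 18 (T/G), 19 (T/G), 20 (G/A), 25 (A/T), 27 (C/G), 30 (A/T), 32 (T/C).
p = 11/33 = 0.333333.
d = −0.75 · ln(1 − (4/3)·0.333333) = −0.75 · ln(0.555556) = −0.75 · (-0.587786) = 0.4408.

0.4408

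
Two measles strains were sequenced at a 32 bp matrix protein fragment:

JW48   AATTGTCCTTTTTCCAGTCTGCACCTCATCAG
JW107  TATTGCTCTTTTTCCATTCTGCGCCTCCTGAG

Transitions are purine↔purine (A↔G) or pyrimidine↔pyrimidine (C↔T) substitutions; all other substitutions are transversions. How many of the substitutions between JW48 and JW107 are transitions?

The sequences differ at positions 1 (A/T, transversion), 6 (T/C, transition), 7 (C/T, transition), 17 (G/T, transversion), 23 (A/G, transition), 28 (A/C, transversion), 30 (C/G, transversion).
Of the 7 differences, 3 transitions and 4 transversions, so the answer is 3.

3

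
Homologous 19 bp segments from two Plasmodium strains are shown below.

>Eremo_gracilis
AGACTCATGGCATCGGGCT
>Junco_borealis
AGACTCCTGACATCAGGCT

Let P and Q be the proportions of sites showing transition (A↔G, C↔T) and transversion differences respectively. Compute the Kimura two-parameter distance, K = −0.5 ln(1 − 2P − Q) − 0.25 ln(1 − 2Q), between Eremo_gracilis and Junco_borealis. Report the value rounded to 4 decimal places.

Mismatches occur at site 7 (A/C, transversion), site 10 (G/A, transition), site 15 (G/A, transition).
Of the 3 differences, 2 transitions and 1 transversion over 19 sites: P = 2/19 = 0.105263, Q = 1/19 = 0.052632.
d = −0.5·ln(0.736842) − 0.25·ln(0.894736) = −0.5·(-0.305382) − 0.25·(-0.111227) = 0.1805.

0.1805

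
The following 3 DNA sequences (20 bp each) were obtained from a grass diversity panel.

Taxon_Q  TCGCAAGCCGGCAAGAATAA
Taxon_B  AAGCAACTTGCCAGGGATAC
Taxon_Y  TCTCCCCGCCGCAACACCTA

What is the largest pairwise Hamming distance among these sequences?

Pairwise Hamming distances:
  Taxon_Q vs Taxon_B: 9
  Taxon_Q vs Taxon_Y: 10
  Taxon_B vs Taxon_Y: 16
The largest is 16, between Taxon_B and Taxon_Y.

16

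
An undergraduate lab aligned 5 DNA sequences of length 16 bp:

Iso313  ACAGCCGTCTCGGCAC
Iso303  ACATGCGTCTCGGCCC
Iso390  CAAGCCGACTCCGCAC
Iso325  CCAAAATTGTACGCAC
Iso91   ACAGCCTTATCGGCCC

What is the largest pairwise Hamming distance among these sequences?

9

Pairwise Hamming distances:
  Iso313 vs Iso303: 3
  Iso313 vs Iso390: 4
  Iso313 vs Iso325: 8
  Iso313 vs Iso91: 3
  Iso303 vs Iso390: 7
  Iso303 vs Iso325: 9
  Iso303 vs Iso91: 4
  Iso390 vs Iso325: 8
  Iso390 vs Iso91: 7
  Iso325 vs Iso91: 8
The largest is 9, between Iso303 and Iso325.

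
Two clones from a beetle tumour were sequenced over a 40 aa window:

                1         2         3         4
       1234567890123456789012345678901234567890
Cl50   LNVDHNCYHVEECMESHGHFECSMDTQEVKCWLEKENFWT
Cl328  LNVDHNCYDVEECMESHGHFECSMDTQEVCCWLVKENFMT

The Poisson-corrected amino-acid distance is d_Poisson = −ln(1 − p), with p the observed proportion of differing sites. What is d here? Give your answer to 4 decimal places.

0.1054

Mismatches occur at site 9 (H/D), site 30 (K/C), site 34 (E/V), site 39 (W/M).
p = 4/40 = 0.100000.
d = −ln(1 − 0.100000) = −ln(0.900000) = 0.1054.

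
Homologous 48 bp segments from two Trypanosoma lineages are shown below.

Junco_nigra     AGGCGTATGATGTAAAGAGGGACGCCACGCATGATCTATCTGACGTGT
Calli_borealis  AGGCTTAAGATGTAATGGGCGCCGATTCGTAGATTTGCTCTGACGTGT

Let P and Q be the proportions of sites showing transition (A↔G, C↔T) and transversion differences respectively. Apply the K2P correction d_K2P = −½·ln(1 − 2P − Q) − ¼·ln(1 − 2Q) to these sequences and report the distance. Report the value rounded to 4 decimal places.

0.4410

Differing sites — 5:G/T (Tv); 8:T/A (Tv); 16:A/T (Tv); 18:A/G (Ti); 20:G/C (Tv); 22:A/C (Tv); 25:C/A (Tv); 26:C/T (Ti); 27:A/T (Tv); 30:C/T (Ti); 32:T/G (Tv); 33:G/A (Ti); 34:A/T (Tv); 36:C/T (Ti); 37:T/G (Tv); 38:A/C (Tv).
Of the 16 differences, 5 transitions and 11 transversions over 48 sites: P = 5/48 = 0.104167, Q = 11/48 = 0.229167.
d = −0.5·ln(0.562499) − 0.25·ln(0.541666) = −0.5·(-0.575366) − 0.25·(-0.613106) = 0.4410.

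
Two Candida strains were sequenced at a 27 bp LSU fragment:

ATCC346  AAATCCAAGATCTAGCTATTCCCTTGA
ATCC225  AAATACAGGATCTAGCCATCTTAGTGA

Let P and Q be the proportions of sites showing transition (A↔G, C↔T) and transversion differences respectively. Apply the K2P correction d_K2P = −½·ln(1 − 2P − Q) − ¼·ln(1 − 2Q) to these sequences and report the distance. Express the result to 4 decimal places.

0.3912

The sequences differ at positions 5 (C/A, transversion), 8 (A/G, transition), 17 (T/C, transition), 20 (T/C, transition), 21 (C/T, transition), 22 (C/T, transition), 23 (C/A, transversion), 24 (T/G, transversion).
Of the 8 differences, 5 transitions and 3 transversions over 27 sites: P = 5/27 = 0.185185, Q = 3/27 = 0.111111.
d = −0.5·ln(0.518519) − 0.25·ln(0.777778) = −0.5·(-0.656779) − 0.25·(-0.251314) = 0.3912.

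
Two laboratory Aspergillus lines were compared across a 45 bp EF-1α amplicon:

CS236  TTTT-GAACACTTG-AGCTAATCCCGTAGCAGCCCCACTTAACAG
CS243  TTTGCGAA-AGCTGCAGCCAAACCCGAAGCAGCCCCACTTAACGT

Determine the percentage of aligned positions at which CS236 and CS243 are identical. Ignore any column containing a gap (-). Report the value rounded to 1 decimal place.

81.0%

Excluding the 3 gap columns leaves 42 comparable sites.
Differing sites — 4:T/G; 11:C/G; 12:T/C; 19:T/C; 22:T/A; 27:T/A; 44:A/G; 45:G/T.
34 of the 42 comparable sites match, so the percent identity is 34/42 × 100 = 81.0%.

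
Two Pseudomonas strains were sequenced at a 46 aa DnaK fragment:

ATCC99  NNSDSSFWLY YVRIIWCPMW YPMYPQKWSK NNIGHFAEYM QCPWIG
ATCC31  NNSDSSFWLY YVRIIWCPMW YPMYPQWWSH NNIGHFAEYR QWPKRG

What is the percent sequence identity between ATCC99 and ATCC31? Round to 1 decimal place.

87.0%

Mismatches occur at site 27 (K↔W), site 30 (K↔H), site 40 (M↔R), site 42 (C↔W), site 44 (W↔K), site 45 (I↔R).
40 of the 46 sites match, so the percent identity is 40/46 × 100 = 87.0%.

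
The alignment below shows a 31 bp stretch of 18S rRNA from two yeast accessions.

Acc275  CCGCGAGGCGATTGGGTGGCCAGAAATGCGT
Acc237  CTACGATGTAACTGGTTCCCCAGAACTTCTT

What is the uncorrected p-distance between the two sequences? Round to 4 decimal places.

Differing sites — 2:C/T; 3:G/A; 7:G/T; 9:C/T; 10:G/A; 12:T/C; 16:G/T; 18:G/C; 19:G/C; 26:A/C; 28:G/T; 30:G/T.
There are 12 differences over 31 sites, so p = 12/31 = 0.3871.

0.3871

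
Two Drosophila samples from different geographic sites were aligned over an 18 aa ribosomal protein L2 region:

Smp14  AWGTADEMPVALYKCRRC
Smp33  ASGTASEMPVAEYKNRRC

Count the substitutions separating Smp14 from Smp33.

Differing sites — 2:W/S; 6:D/S; 12:L/E; 15:C/N.
That gives 4 mismatches out of 18 aligned sites, so the Hamming distance is 4.

4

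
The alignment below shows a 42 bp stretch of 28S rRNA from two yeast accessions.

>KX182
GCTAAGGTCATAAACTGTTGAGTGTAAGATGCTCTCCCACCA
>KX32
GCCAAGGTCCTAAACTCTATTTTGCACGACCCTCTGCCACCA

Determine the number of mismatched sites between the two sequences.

Differing sites — 3:T/C; 10:A/C; 17:G/C; 19:T/A; 20:G/T; 21:A/T; 22:G/T; 25:T/C; 27:A/C; 30:T/C; 31:G/C; 36:C/G.
That gives 12 mismatches out of 42 aligned sites, so the Hamming distance is 12.

12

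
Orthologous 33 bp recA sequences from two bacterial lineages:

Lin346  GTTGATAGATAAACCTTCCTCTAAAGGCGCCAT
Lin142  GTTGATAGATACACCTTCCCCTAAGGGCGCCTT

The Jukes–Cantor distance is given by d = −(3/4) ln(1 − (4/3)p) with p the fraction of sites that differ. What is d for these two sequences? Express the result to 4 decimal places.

Differing sites — 12:A/C; 20:T/C; 25:A/G; 32:A/T.
p = 4/33 = 0.121212.
d = −0.75 · ln(1 − (4/3)·0.121212) = −0.75 · ln(0.838384) = −0.75 · (-0.176279) = 0.1322.

0.1322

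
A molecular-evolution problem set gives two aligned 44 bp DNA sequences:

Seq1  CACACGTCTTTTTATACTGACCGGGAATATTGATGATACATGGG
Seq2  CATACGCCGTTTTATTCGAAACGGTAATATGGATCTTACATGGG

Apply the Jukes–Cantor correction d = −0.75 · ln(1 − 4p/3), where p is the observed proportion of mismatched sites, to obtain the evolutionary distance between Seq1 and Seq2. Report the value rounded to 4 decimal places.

The sequences differ at positions 3 (C/T), 7 (T/C), 9 (T/G), 16 (A/T), 18 (T/G), 19 (G/A), 21 (C/A), 25 (G/T), 31 (T/G), 35 (G/C), 36 (A/T).
p = 11/44 = 0.250000.
d = −0.75 · ln(1 − (4/3)·0.250000) = −0.75 · ln(0.666667) = −0.75 · (-0.405465) = 0.3041.

0.3041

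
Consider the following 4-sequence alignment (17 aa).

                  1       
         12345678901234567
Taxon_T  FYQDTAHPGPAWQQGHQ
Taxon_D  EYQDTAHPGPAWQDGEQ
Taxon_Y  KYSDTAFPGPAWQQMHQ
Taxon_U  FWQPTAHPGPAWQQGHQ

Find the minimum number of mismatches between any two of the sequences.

2

Pairwise Hamming distances:
  Taxon_T vs Taxon_D: 3
  Taxon_T vs Taxon_Y: 4
  Taxon_T vs Taxon_U: 2
  Taxon_D vs Taxon_Y: 6
  Taxon_D vs Taxon_U: 5
  Taxon_Y vs Taxon_U: 6
The smallest is 2, between Taxon_T and Taxon_U.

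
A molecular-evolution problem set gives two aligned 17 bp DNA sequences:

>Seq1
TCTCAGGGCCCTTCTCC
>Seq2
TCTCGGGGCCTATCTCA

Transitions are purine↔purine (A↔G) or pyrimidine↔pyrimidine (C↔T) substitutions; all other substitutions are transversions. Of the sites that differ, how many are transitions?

2

Mismatches occur at site 5 (A↔G, transition), site 11 (C↔T, transition), site 12 (T↔A, transversion), site 17 (C↔A, transversion).
Of the 4 differences, 2 transitions and 2 transversions, so the answer is 2.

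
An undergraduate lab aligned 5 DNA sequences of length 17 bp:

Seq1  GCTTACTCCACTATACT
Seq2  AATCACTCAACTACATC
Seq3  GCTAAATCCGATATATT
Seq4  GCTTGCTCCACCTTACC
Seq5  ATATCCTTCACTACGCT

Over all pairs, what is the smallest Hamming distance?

Pairwise Hamming distances:
  Seq1 vs Seq2: 7
  Seq1 vs Seq3: 5
  Seq1 vs Seq4: 4
  Seq1 vs Seq5: 7
  Seq2 vs Seq3: 9
  Seq2 vs Seq4: 9
  Seq2 vs Seq5: 9
  Seq3 vs Seq4: 9
  Seq3 vs Seq5: 12
  Seq4 vs Seq5: 10
The smallest is 4, between Seq1 and Seq4.

4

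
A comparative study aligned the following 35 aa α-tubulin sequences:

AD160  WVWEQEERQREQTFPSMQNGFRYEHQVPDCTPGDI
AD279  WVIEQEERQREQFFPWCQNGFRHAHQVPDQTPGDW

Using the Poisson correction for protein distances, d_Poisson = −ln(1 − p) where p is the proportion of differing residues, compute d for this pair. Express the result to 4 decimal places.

Differing sites — 3:W/I; 13:T/F; 16:S/W; 17:M/C; 23:Y/H; 24:E/A; 30:C/Q; 35:I/W.
p = 8/35 = 0.228571.
d = −ln(1 − 0.228571) = −ln(0.771429) = 0.2595.

0.2595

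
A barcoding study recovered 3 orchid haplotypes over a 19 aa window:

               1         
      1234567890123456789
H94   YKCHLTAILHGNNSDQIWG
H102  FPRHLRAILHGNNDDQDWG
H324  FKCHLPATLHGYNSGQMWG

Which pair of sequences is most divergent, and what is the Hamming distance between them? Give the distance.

Pairwise Hamming distances:
  H94 vs H102: 6
  H94 vs H324: 6
  H102 vs H324: 8
The largest is 8, between H102 and H324.

8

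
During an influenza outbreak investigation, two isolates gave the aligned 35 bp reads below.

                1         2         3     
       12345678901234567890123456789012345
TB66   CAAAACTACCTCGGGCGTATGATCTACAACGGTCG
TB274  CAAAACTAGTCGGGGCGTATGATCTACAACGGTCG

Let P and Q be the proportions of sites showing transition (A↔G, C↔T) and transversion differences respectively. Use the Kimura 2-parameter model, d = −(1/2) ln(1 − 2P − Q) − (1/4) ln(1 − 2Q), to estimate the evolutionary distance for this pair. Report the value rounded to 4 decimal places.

0.1244

The sequences differ at positions 9 (C/G, transversion), 10 (C/T, transition), 11 (T/C, transition), 12 (C/G, transversion).
Of the 4 differences, 2 transitions and 2 transversions over 35 sites: P = 2/35 = 0.057143, Q = 2/35 = 0.057143.
d = −0.5·ln(0.828571) − 0.25·ln(0.885714) = −0.5·(-0.188053) − 0.25·(-0.121361) = 0.1244.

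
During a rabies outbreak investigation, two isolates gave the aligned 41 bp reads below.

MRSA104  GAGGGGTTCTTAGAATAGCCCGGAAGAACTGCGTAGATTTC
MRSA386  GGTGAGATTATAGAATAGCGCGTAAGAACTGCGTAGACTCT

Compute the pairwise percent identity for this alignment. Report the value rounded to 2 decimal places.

73.17%

The sequences differ at positions 2 (A/G), 3 (G/T), 5 (G/A), 7 (T/A), 9 (C/T), 10 (T/A), 20 (C/G), 23 (G/T), 38 (T/C), 40 (T/C), 41 (C/T).
30 of the 41 sites match, so the percent identity is 30/41 × 100 = 73.17%.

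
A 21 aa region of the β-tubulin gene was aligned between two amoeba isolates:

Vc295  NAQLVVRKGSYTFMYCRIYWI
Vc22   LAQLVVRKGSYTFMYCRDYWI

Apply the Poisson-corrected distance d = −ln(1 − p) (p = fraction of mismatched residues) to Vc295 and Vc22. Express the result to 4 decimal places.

Mismatches occur at site 1 (N/L), site 18 (I/D).
p = 2/21 = 0.095238.
d = −ln(1 − 0.095238) = −ln(0.904762) = 0.1001.

0.1001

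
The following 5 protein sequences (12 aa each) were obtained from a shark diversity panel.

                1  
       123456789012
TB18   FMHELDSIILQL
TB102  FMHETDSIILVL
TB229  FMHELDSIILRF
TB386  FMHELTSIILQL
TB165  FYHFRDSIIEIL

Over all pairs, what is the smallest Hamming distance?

Pairwise Hamming distances:
  TB18 vs TB102: 2
  TB18 vs TB229: 2
  TB18 vs TB386: 1
  TB18 vs TB165: 5
  TB102 vs TB229: 3
  TB102 vs TB386: 3
  TB102 vs TB165: 5
  TB229 vs TB386: 3
  TB229 vs TB165: 6
  TB386 vs TB165: 6
The smallest is 1, between TB18 and TB386.

1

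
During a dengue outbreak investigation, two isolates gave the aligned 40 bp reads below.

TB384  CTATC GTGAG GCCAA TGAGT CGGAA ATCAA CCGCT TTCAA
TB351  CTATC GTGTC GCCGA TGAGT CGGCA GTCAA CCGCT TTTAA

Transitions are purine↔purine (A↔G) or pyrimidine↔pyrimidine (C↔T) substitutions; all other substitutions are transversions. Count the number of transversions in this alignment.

3

Mismatches occur at site 9 (A→T, transversion), site 10 (G→C, transversion), site 14 (A→G, transition), site 24 (A→C, transversion), site 26 (A→G, transition), site 38 (C→T, transition).
Of the 6 differences, 3 transitions and 3 transversions, so the answer is 3.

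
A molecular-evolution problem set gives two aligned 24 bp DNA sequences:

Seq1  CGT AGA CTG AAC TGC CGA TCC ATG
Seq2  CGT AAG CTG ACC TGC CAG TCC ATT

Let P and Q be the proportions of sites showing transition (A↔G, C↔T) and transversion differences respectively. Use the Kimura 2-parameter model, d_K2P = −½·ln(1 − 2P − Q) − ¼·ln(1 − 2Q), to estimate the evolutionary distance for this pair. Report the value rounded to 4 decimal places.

0.3151

Differing sites — 5:G/A (Ti); 6:A/G (Ti); 11:A/C (Tv); 17:G/A (Ti); 18:A/G (Ti); 24:G/T (Tv).
Of the 6 differences, 4 transitions and 2 transversions over 24 sites: P = 4/24 = 0.166667, Q = 2/24 = 0.083333.
d = −0.5·ln(0.583333) − 0.25·ln(0.833334) = −0.5·(-0.538997) − 0.25·(-0.182321) = 0.3151.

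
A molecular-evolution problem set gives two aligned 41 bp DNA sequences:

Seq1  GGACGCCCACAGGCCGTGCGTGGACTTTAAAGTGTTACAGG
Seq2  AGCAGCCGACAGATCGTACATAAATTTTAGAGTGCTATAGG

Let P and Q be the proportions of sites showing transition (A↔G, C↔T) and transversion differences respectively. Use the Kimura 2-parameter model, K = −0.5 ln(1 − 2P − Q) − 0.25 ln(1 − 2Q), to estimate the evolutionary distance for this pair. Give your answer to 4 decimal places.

0.5100

The sequences differ at positions 1 (G/A, transition), 3 (A/C, transversion), 4 (C/A, transversion), 8 (C/G, transversion), 13 (G/A, transition), 14 (C/T, transition), 18 (G/A, transition), 20 (G/A, transition), 22 (G/A, transition), 23 (G/A, transition), 25 (C/T, transition), 30 (A/G, transition), 35 (T/C, transition), 38 (C/T, transition).
Of the 14 differences, 11 transitions and 3 transversions over 41 sites: P = 11/41 = 0.268293, Q = 3/41 = 0.073171.
d = −0.5·ln(0.390243) − 0.25·ln(0.853658) = −0.5·(-0.940986) − 0.25·(-0.158225) = 0.5100.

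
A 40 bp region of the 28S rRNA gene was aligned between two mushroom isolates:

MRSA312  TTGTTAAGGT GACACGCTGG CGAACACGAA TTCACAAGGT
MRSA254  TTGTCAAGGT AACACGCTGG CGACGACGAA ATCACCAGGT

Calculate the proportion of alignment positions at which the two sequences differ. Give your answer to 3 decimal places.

Differing sites — 5:T/C; 11:G/A; 24:A/C; 25:C/G; 31:T/A; 36:A/C.
There are 6 differences over 40 sites, so p = 6/40 = 0.150.

0.150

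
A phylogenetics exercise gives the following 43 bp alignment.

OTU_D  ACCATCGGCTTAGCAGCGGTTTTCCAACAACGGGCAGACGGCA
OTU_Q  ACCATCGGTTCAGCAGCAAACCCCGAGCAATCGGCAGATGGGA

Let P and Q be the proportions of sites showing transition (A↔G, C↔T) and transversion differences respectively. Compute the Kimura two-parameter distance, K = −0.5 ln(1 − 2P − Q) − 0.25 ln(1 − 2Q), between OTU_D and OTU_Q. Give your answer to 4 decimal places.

The sequences differ at positions 9 (C/T, transition), 11 (T/C, transition), 18 (G/A, transition), 19 (G/A, transition), 20 (T/A, transversion), 21 (T/C, transition), 22 (T/C, transition), 23 (T/C, transition), 25 (C/G, transversion), 27 (A/G, transition), 31 (C/T, transition), 32 (G/C, transversion), 39 (C/T, transition), 42 (C/G, transversion).
Of the 14 differences, 10 transitions and 4 transversions over 43 sites: P = 10/43 = 0.232558, Q = 4/43 = 0.093023.
d = −0.5·ln(0.441861) − 0.25·ln(0.813954) = −0.5·(-0.816760) − 0.25·(-0.205851) = 0.4598.

0.4598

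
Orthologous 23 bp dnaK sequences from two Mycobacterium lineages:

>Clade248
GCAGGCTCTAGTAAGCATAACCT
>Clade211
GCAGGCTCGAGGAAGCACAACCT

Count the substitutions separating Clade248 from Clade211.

Differing sites — 9:T/G; 12:T/G; 18:T/C.
That gives 3 mismatches out of 23 aligned sites, so the Hamming distance is 3.

3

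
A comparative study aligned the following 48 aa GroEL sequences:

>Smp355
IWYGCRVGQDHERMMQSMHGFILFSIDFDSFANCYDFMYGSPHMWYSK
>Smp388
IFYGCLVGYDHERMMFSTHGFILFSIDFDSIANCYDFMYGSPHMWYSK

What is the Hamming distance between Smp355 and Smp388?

6

Differing sites — 2:W/F; 6:R/L; 9:Q/Y; 16:Q/F; 18:M/T; 31:F/I.
That gives 6 mismatches out of 48 aligned sites, so the Hamming distance is 6.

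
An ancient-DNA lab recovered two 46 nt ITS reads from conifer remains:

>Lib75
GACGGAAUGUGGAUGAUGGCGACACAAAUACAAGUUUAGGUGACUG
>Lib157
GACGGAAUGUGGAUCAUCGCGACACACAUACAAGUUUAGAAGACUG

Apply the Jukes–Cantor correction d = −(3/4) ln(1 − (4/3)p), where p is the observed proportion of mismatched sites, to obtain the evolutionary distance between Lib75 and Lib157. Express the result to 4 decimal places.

0.1174

The sequences differ at positions 15 (G/C), 18 (G/C), 27 (A/C), 40 (G/A), 41 (U/A).
p = 5/46 = 0.108696.
d = −0.75 · ln(1 − (4/3)·0.108696) = −0.75 · ln(0.855072) = −0.75 · (-0.156570) = 0.1174.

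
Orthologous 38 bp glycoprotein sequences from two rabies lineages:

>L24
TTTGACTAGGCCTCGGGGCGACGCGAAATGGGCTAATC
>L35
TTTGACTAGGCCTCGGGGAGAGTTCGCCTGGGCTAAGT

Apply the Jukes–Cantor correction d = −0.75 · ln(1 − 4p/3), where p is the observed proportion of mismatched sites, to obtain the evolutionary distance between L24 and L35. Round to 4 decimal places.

Mismatches occur at site 19 (C↔A), site 22 (C↔G), site 23 (G↔T), site 24 (C↔T), site 25 (G↔C), site 26 (A↔G), site 27 (A↔C), site 28 (A↔C), site 37 (T↔G), site 38 (C↔T).
p = 10/38 = 0.263158.
d = −0.75 · ln(1 − (4/3)·0.263158) = −0.75 · ln(0.649123) = −0.75 · (-0.432133) = 0.3241.

0.3241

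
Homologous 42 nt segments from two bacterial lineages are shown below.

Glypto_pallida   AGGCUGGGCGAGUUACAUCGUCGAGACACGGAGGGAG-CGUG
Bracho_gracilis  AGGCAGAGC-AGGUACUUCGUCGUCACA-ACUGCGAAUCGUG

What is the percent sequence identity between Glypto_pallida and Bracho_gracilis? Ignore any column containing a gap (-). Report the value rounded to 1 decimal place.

71.8%

Excluding the 3 gap columns leaves 39 comparable sites.
Mismatches occur at site 5 (U→A), site 7 (G→A), site 13 (U→G), site 17 (A→U), site 24 (A→U), site 25 (G→C), site 30 (G→A), site 31 (G→C), site 32 (A→U), site 34 (G→C), site 37 (G→A).
28 of the 39 comparable sites match, so the percent identity is 28/39 × 100 = 71.8%.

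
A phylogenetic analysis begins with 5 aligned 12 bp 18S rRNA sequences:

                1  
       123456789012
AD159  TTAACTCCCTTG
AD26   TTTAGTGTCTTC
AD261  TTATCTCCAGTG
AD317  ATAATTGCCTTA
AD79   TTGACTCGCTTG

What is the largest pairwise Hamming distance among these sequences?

Pairwise Hamming distances:
  AD159 vs AD26: 5
  AD159 vs AD261: 3
  AD159 vs AD317: 4
  AD159 vs AD79: 2
  AD26 vs AD261: 8
  AD26 vs AD317: 5
  AD26 vs AD79: 5
  AD261 vs AD317: 7
  AD261 vs AD79: 5
  AD317 vs AD79: 6
The largest is 8, between AD26 and AD261.

8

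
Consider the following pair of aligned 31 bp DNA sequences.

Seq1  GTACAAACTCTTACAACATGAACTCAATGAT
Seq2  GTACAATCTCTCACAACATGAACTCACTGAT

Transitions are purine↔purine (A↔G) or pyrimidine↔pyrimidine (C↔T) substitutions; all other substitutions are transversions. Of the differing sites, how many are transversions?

The sequences differ at positions 7 (A/T, transversion), 12 (T/C, transition), 27 (A/C, transversion).
Of the 3 differences, 1 transition and 2 transversions, so the answer is 2.

2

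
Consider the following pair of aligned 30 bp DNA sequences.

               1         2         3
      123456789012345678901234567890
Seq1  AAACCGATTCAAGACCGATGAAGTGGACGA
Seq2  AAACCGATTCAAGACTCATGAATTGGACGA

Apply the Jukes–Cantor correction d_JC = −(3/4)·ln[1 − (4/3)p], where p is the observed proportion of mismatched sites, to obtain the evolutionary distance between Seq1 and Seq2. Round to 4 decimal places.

Mismatches occur at site 16 (C→T), site 17 (G→C), site 23 (G→T).
p = 3/30 = 0.100000.
d = −0.75 · ln(1 − (4/3)·0.100000) = −0.75 · ln(0.866667) = −0.75 · (-0.143100) = 0.1073.

0.1073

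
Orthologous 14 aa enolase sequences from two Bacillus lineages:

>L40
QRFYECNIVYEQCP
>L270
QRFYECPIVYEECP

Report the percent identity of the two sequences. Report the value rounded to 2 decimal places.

Differing sites — 7:N/P; 12:Q/E.
12 of the 14 sites match, so the percent identity is 12/14 × 100 = 85.71%.

85.71%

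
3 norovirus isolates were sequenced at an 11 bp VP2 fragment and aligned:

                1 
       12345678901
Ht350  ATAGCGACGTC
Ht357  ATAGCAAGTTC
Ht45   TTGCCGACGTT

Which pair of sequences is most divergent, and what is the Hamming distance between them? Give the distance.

Pairwise Hamming distances:
  Ht350 vs Ht357: 3
  Ht350 vs Ht45: 4
  Ht357 vs Ht45: 7
The largest is 7, between Ht357 and Ht45.

7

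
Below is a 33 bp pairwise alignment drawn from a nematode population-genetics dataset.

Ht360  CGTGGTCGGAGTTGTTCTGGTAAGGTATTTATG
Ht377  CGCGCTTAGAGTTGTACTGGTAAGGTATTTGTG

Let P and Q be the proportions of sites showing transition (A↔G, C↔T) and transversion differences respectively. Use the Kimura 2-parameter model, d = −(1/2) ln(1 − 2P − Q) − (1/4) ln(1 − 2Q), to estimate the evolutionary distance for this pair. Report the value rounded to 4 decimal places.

Differing sites — 3:T/C (Ti); 5:G/C (Tv); 7:C/T (Ti); 8:G/A (Ti); 16:T/A (Tv); 31:A/G (Ti).
Of the 6 differences, 4 transitions and 2 transversions over 33 sites: P = 4/33 = 0.121212, Q = 2/33 = 0.060606.
d = −0.5·ln(0.696970) − 0.25·ln(0.878788) = −0.5·(-0.361013) − 0.25·(-0.129212) = 0.2128.

0.2128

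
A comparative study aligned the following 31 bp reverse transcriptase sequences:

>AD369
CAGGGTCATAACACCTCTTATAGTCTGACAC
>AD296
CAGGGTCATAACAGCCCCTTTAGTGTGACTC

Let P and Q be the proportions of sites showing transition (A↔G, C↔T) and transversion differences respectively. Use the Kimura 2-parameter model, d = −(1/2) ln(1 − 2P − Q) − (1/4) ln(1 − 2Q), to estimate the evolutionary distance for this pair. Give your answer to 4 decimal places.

0.2239

Mismatches occur at site 14 (C/G, transversion), site 16 (T/C, transition), site 18 (T/C, transition), site 20 (A/T, transversion), site 25 (C/G, transversion), site 30 (A/T, transversion).
Of the 6 differences, 2 transitions and 4 transversions over 31 sites: P = 2/31 = 0.064516, Q = 4/31 = 0.129032.
d = −0.5·ln(0.741936) − 0.25·ln(0.741936) = −0.5·(-0.298492) − 0.25·(-0.298492) = 0.2239.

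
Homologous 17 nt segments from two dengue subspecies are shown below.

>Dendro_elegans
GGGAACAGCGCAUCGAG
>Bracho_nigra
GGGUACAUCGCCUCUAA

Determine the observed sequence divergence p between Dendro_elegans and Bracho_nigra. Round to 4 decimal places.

0.2941

The sequences differ at positions 4 (A/U), 8 (G/U), 12 (A/C), 15 (G/U), 17 (G/A).
There are 5 differences over 17 sites, so p = 5/17 = 0.2941.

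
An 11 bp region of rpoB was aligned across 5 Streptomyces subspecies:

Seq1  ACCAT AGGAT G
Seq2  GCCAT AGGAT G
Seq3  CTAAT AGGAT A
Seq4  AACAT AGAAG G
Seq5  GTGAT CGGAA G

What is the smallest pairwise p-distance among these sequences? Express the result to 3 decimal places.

Pairwise Hamming distances:
  Seq1 vs Seq2: 1
  Seq1 vs Seq3: 4
  Seq1 vs Seq4: 3
  Seq1 vs Seq5: 5
  Seq2 vs Seq3: 4
  Seq2 vs Seq4: 4
  Seq2 vs Seq5: 4
  Seq3 vs Seq4: 6
  Seq3 vs Seq5: 5
  Seq4 vs Seq5: 6
The smallest is 1 mismatch, between Seq1 and Seq2; p = 1/11 = 0.091.

0.091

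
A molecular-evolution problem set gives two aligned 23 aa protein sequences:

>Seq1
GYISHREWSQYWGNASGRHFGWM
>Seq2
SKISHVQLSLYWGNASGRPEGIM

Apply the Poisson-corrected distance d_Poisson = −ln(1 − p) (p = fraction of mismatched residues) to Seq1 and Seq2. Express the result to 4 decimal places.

0.4964

Mismatches occur at site 1 (G→S), site 2 (Y→K), site 6 (R→V), site 7 (E→Q), site 8 (W→L), site 10 (Q→L), site 19 (H→P), site 20 (F→E), site 22 (W→I).
p = 9/23 = 0.391304.
d = −ln(1 − 0.391304) = −ln(0.608696) = 0.4964.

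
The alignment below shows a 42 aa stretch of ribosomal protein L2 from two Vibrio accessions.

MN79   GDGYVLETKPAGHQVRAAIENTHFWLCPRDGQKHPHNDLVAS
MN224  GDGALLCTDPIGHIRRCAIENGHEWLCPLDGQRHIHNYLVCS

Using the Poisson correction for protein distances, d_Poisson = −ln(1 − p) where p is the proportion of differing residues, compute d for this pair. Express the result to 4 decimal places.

0.4418

Differing sites — 4:Y/A; 5:V/L; 7:E/C; 9:K/D; 11:A/I; 14:Q/I; 15:V/R; 17:A/C; 22:T/G; 24:F/E; 29:R/L; 33:K/R; 35:P/I; 38:D/Y; 41:A/C.
p = 15/42 = 0.357143.
d = −ln(1 − 0.357143) = −ln(0.642857) = 0.4418.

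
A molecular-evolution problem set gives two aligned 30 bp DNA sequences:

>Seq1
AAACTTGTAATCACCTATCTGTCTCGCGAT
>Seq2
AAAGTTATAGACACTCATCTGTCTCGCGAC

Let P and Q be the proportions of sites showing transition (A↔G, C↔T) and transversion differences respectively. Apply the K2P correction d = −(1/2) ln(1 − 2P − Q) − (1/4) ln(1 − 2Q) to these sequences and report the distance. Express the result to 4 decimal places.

Differing sites — 4:C/G (Tv); 7:G/A (Ti); 10:A/G (Ti); 11:T/A (Tv); 15:C/T (Ti); 16:T/C (Ti); 30:T/C (Ti).
Of the 7 differences, 5 transitions and 2 transversions over 30 sites: P = 5/30 = 0.166667, Q = 2/30 = 0.066667.
d = −0.5·ln(0.599999) − 0.25·ln(0.866666) = −0.5·(-0.510827) − 0.25·(-0.143102) = 0.2912.

0.2912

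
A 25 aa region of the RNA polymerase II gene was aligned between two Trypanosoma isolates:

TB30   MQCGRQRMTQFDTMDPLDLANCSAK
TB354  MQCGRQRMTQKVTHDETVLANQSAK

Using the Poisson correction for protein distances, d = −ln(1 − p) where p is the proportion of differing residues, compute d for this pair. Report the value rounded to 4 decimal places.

0.3285

Mismatches occur at site 11 (F→K), site 12 (D→V), site 14 (M→H), site 16 (P→E), site 17 (L→T), site 18 (D→V), site 22 (C→Q).
p = 7/25 = 0.280000.
d = −ln(1 − 0.280000) = −ln(0.720000) = 0.3285.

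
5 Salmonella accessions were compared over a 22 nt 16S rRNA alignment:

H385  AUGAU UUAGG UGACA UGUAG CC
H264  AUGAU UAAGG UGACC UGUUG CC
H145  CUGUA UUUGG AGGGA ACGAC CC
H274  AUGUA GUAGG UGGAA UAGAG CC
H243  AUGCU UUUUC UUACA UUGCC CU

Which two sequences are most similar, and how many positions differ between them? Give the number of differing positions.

3

Pairwise Hamming distances:
  H385 vs H264: 3
  H385 vs H145: 11
  H385 vs H274: 7
  H385 vs H243: 10
  H264 vs H145: 14
  H264 vs H274: 10
  H264 vs H243: 12
  H145 vs H274: 8
  H145 vs H243: 13
  H274 vs H243: 13
The smallest is 3, between H385 and H264.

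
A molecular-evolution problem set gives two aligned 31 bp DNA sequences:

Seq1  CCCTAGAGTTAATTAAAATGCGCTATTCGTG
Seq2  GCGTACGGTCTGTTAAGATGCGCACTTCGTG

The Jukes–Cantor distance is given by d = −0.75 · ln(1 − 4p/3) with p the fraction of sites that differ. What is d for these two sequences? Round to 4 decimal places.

0.4217

Mismatches occur at site 1 (C→G), site 3 (C→G), site 6 (G→C), site 7 (A→G), site 10 (T→C), site 11 (A→T), site 12 (A→G), site 17 (A→G), site 24 (T→A), site 25 (A→C).
p = 10/31 = 0.322581.
d = −0.75 · ln(1 − (4/3)·0.322581) = −0.75 · ln(0.569892) = −0.75 · (-0.562308) = 0.4217.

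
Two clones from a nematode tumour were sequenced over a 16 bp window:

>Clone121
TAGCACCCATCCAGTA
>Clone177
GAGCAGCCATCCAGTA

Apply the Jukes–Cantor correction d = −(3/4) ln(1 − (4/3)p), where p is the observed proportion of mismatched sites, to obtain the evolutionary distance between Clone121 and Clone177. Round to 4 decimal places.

0.1367

Differing sites — 1:T/G; 6:C/G.
p = 2/16 = 0.125000.
d = −0.75 · ln(1 − (4/3)·0.125000) = −0.75 · ln(0.833333) = −0.75 · (-0.182322) = 0.1367.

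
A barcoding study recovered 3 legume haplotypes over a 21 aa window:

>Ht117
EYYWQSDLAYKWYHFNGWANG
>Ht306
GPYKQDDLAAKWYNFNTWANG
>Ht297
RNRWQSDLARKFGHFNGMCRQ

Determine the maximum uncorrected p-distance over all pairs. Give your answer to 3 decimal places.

Pairwise Hamming distances:
  Ht117 vs Ht306: 7
  Ht117 vs Ht297: 10
  Ht306 vs Ht297: 14
The largest is 14 mismatches, between Ht306 and Ht297; p = 14/21 = 0.667.

0.667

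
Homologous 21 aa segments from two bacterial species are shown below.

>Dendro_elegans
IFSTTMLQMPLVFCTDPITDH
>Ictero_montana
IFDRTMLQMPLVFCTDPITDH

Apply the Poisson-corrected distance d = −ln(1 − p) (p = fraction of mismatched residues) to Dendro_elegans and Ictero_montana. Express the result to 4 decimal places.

0.1001

Differing sites — 3:S/D; 4:T/R.
p = 2/21 = 0.095238.
d = −ln(1 − 0.095238) = −ln(0.904762) = 0.1001.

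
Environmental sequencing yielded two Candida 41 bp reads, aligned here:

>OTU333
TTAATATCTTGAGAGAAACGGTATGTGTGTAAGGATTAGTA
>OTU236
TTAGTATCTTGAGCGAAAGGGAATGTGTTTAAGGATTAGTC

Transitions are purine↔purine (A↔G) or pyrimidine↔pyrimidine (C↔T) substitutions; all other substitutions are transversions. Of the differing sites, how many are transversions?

5

The sequences differ at positions 4 (A/G, transition), 14 (A/C, transversion), 19 (C/G, transversion), 22 (T/A, transversion), 29 (G/T, transversion), 41 (A/C, transversion).
Of the 6 differences, 1 transition and 5 transversions, so the answer is 5.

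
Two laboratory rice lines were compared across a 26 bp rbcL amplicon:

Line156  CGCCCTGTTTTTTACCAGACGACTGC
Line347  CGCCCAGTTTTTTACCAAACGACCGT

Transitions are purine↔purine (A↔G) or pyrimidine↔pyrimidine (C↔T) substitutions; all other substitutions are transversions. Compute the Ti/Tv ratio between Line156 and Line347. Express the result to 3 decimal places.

Differing sites — 6:T/A (Tv); 18:G/A (Ti); 24:T/C (Ti); 26:C/T (Ti).
Of the 4 differences, 3 transitions and 1 transversion, so Ti/Tv = 3/1 = 3.000.

3.000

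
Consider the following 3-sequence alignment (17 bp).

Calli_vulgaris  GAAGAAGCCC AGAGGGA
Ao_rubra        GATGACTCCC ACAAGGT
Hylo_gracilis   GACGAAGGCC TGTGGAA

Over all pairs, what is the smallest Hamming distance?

5

Pairwise Hamming distances:
  Calli_vulgaris vs Ao_rubra: 6
  Calli_vulgaris vs Hylo_gracilis: 5
  Ao_rubra vs Hylo_gracilis: 10
The smallest is 5, between Calli_vulgaris and Hylo_gracilis.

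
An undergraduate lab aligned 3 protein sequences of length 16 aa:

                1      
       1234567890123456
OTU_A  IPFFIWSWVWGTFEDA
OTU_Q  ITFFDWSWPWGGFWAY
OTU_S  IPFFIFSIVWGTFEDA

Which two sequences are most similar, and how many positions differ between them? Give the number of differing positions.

2

Pairwise Hamming distances:
  OTU_A vs OTU_Q: 7
  OTU_A vs OTU_S: 2
  OTU_Q vs OTU_S: 9
The smallest is 2, between OTU_A and OTU_S.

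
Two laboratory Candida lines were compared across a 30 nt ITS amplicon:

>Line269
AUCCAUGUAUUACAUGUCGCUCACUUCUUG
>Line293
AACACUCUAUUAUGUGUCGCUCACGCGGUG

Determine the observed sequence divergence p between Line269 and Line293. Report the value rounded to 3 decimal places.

The sequences differ at positions 2 (U/A), 4 (C/A), 5 (A/C), 7 (G/C), 13 (C/U), 14 (A/G), 25 (U/G), 26 (U/C), 27 (C/G), 28 (U/G).
There are 10 differences over 30 sites, so p = 10/30 = 0.333.

0.333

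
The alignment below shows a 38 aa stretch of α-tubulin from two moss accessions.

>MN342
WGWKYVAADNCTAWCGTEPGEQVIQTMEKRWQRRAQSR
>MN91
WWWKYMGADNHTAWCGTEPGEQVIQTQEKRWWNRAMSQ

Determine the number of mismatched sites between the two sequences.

Mismatches occur at site 2 (G↔W), site 6 (V↔M), site 7 (A↔G), site 11 (C↔H), site 27 (M↔Q), site 32 (Q↔W), site 33 (R↔N), site 36 (Q↔M), site 38 (R↔Q).
That gives 9 mismatches out of 38 aligned sites, so the Hamming distance is 9.

9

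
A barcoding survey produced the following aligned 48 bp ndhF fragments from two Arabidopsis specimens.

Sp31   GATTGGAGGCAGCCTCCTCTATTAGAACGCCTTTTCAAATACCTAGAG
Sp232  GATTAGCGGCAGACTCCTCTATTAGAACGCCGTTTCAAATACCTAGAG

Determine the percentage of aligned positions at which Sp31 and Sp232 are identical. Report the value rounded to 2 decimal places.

91.67%

Differing sites — 5:G/A; 7:A/C; 13:C/A; 32:T/G.
44 of the 48 sites match, so the percent identity is 44/48 × 100 = 91.67%.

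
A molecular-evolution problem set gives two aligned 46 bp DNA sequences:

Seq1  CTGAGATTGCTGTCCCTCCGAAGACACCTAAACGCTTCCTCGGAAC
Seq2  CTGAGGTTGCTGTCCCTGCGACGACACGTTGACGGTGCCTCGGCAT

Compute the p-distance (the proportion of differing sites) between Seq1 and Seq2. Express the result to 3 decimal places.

0.217

Mismatches occur at site 6 (A/G), site 18 (C/G), site 22 (A/C), site 28 (C/G), site 30 (A/T), site 31 (A/G), site 35 (C/G), site 37 (T/G), site 44 (A/C), site 46 (C/T).
There are 10 differences over 46 sites, so p = 10/46 = 0.217.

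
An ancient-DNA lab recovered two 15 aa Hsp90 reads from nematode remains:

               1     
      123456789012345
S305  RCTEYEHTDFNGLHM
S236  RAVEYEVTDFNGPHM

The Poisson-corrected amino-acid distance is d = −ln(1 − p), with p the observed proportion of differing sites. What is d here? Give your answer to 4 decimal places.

The sequences differ at positions 2 (C/A), 3 (T/V), 7 (H/V), 13 (L/P).
p = 4/15 = 0.266667.
d = −ln(1 − 0.266667) = −ln(0.733333) = 0.3102.

0.3102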